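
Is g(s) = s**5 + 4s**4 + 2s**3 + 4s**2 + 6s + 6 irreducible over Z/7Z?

Yes

Check for roots in Z/7Z: g(0) = 6; g(1) = 2; g(2) = 6; g(3) = 2; g(4) = 2; g(5) = 5; g(6) = 5.
No roots, so no linear factors.
Degree-2 irreducible divisors: test the 21 monic irreducibles of degree 2 over GF(7).
None of them divide g (all give nonzero remainder).
No irreducible factor of degree ≤ 2 exists, so g is irreducible over GF(7).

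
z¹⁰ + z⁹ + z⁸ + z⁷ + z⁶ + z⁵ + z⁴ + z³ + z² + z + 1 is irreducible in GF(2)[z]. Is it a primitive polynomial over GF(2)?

No

Write f(z) = z¹⁰ + z⁹ + z⁸ + z⁷ + z⁶ + z⁵ + z⁴ + z³ + z² + z + 1.
|GF(2^10)^×| = 2^10 − 1 = 1023. Prime factorization: 1023 = 3·11·31.
f is primitive ⇔ z has order 1023 in GF(2)[z]/(f), i.e. z^(1023/q) ≠ 1 for each prime q | 1023.
z^(341) mod f = 1
z^(93) mod f = z⁵.
z^(33) mod f = 1
Since z^(341) = 1, the order of z divides 341 < 1023; not primitive.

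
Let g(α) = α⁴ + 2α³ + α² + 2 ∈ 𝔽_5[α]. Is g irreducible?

Check for roots in 𝔽_5: g(0) = 2; g(1) = 1; g(2) = 3; g(3) = 1; g(4) = 2.
No roots, so no linear factors.
Degree-2 irreducible divisors: test the 10 monic irreducibles of degree 2 over GF(5).
None of them divide g (all give nonzero remainder).
No irreducible factor of degree ≤ 2 exists, so g is irreducible over GF(5).

Yes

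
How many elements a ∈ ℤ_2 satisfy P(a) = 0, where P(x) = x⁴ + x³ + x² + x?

2

Evaluate at each of the 2 elements of ℤ_2:
P(0) = 0 → root; P(1) = 0 → root.
Roots: {0, 1}.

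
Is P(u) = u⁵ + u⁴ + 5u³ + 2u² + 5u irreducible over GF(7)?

No

Check for roots in GF(7): P(0) = 0 → root; P(1) = 0 → root; P(2) = 1; P(3) = 2; P(4) = 0 → root; P(5) = 5; P(6) = 6.
P(0) = 0, so (u) divides P(u); P is reducible.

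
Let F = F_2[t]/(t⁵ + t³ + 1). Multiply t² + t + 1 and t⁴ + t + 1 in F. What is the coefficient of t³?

0

Multiply in F_2[t]: (t² + t + 1)·(t⁴ + t + 1) = t⁶ + t⁵ + t⁴ + t³ + 1.
Reduce using t⁵ ≡ t³ + 1 (mod t⁵ + t³ + 1).
Reduced: t.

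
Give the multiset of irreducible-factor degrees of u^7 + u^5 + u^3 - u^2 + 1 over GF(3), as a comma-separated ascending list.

Write f(u) = u^7 + u^5 + u^3 - u^2 + 1.
Roots in GF(3): f(0) = 1; f(1) = 0 → root; f(2) = 0 → root.
Linear factors from roots: (u - 1), (u + 1).
Complete factorization: f(u) = (u + 1)·(u - 1)·(u^2 + u - 1)·(u^3 - u^2 + u + 1).
Factor degrees with multiplicity: 1 + 1 + 2 + 3 = 7.

1, 1, 2, 3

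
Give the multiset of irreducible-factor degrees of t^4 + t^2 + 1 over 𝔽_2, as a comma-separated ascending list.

2, 2

Write h(t) = t^4 + t^2 + 1.
Roots in 𝔽_2: h(0) = 1; h(1) = 1.
Complete factorization: h(t) = (t^2 + t + 1)^2.
Factor degrees with multiplicity: 2 + 2 = 4.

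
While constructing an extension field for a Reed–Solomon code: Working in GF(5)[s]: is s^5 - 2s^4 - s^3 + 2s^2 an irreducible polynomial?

No

Write f(s) = s^5 - 2s^4 - s^3 + 2s^2.
Check for roots in GF(5): f(0) = 0 → root; f(1) = 0 → root; f(2) = 0 → root; f(3) = 2; f(4) = 0 → root.
f(0) = 0, so (s) divides f(s); f is reducible.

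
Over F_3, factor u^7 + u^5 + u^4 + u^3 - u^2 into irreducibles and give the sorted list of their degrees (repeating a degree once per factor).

1, 1, 1, 1, 3

Write f(u) = u^7 + u^5 + u^4 + u^3 - u^2.
Roots in F_3: f(0) = 0 → root; f(1) = 0 → root; f(2) = 0 → root.
Linear factors from roots: (u), (u - 1), (u + 1).
Complete factorization: f(u) = (u + 1)·(u - 1)·(u)^2·(u^3 - u + 1).
Factor degrees with multiplicity: 1 + 1 + 1 + 1 + 3 = 7.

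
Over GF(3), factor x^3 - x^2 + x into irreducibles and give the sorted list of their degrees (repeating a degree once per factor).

Write h(x) = x^3 - x^2 + x.
Roots in GF(3): h(0) = 0 → root; h(1) = 1; h(2) = 0 → root.
Linear factors from roots: (x), (x + 1).
Complete factorization: h(x) = (x)·(x + 1)^2.
Factor degrees with multiplicity: 1 + 1 + 1 = 3.

1, 1, 1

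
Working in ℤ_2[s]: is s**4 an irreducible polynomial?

No

Write f(s) = s**4.
Check for roots in ℤ_2: f(0) = 0 → root; f(1) = 1.
f(0) = 0, so (s) divides f(s); f is reducible.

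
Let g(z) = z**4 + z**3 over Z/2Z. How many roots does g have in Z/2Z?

2

Evaluate at each of the 2 elements of Z/2Z:
g(0) = 0 → root; g(1) = 0 → root.
Roots: {0, 1}.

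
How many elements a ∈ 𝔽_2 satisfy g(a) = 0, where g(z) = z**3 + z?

Evaluate at each of the 2 elements of 𝔽_2:
g(0) = 0 → root; g(1) = 0 → root.
Roots: {0, 1}.

2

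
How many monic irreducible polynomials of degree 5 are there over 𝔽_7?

3360

The number of monic irreducibles of degree 5 over GF(7) is (1/5)·Σ_{d∣5} μ(5/d) 7^d.
Divisors of 5: 1, 5; μ(5/d) for each: -1, 1.
Σ = − 7^1 + 7^5 = 16800.
N = 16800/5 = 3360.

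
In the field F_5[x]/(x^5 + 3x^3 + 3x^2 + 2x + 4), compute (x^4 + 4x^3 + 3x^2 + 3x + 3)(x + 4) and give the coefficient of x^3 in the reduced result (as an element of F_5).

Multiply in F_5[x]: (x^4 + 4x^3 + 3x^2 + 3x + 3)·(x + 4) = x^5 + 3x^4 + 4x^3 + 2.
Reduce using x^5 ≡ 2x^3 + 2x^2 + 3x + 1 (mod x^5 + 3x^3 + 3x^2 + 2x + 4).
Reduced: 3x^4 + x^3 + 2x^2 + 3x + 3.

1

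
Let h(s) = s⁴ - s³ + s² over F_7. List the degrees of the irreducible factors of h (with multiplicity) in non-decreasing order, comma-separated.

1, 1, 1, 1

Linear factors from roots: (s), (s - 3), (s + 2).
Complete factorization: h(s) = (s + 2)·(s - 3)·(s)^2.
Factor degrees with multiplicity: 1 + 1 + 1 + 1 = 4.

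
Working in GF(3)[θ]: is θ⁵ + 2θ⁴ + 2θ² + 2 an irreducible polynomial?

Yes

Write f(θ) = θ⁵ + 2θ⁴ + 2θ² + 2.
Check for roots in GF(3): f(0) = 2; f(1) = 1; f(2) = 2.
No roots, so no linear factors.
Monic irreducibles of degree 2 over GF(3): θ² + 1, θ² + θ + 2, θ² + 2θ + 2.
None of them divide f (all give nonzero remainder).
No irreducible factor of degree ≤ 2 exists, so f is irreducible over GF(3).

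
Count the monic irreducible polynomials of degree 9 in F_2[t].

56

The number of monic irreducibles of degree 9 over GF(2) is (1/9)·Σ_{d∣9} μ(9/d) 2^d.
Divisors of 9: 1, 3, 9; μ(9/d) for each: 0, -1, 1.
Σ = − 2^3 + 2^9 = 504.
N = 504/9 = 56.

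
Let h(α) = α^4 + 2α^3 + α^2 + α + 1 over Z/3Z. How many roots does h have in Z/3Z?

Evaluate at each of the 3 elements of Z/3Z:
h(0) = 1; h(1) = 0 → root; h(2) = 0 → root.
Roots: {1, 2}.

2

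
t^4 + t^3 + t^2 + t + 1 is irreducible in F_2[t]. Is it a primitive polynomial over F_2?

Write f(t) = t^4 + t^3 + t^2 + t + 1.
|GF(2^4)^×| = 2^4 − 1 = 15. Prime factorization: 15 = 3·5.
f is primitive ⇔ t has order 15 in GF(2)[t]/(f), i.e. t^(15/q) ≠ 1 for each prime q | 15.
t^(5) mod f = 1
t^(3) mod f = t^3.
Since t^(5) = 1, the order of t divides 5 < 15; not primitive.

No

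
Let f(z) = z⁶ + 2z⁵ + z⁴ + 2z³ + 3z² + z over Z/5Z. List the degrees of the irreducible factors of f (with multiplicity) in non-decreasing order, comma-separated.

Roots in Z/5Z: f(0) = 0 → root; f(1) = 0 → root; f(2) = 4; f(3) = 0 → root; f(4) = 0 → root.
Linear factors from roots: (z), (z + 4), (z + 2), (z + 1).
Complete factorization: f(z) = (z)·(z + 1)·(z + 2)·(z + 4)·(z² + 2).
Factor degrees with multiplicity: 1 + 1 + 1 + 1 + 2 = 6.

1, 1, 1, 1, 2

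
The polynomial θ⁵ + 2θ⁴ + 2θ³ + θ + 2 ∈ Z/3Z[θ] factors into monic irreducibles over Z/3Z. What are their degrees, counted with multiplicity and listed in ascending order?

1, 4

Write f(θ) = θ⁵ + 2θ⁴ + 2θ³ + θ + 2.
Roots in Z/3Z: f(0) = 2; f(1) = 2; f(2) = 0 → root.
Linear factors from roots: (θ + 1).
Complete factorization: f(θ) = (θ + 1)·(θ⁴ + θ³ + θ² + 2θ + 2).
Factor degrees with multiplicity: 1 + 4 = 5.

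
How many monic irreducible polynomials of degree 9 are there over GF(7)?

Gauss's count: N_{7}(9) = (1/9) Σ_{d|9} μ(9/d)·7^d.
Divisors of 9: 1, 3, 9; μ(9/d) for each: 0, -1, 1.
Σ = − 7^3 + 7^9 = 40353264.
N = 40353264/9 = 4483696.

4483696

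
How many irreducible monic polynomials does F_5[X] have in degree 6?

2580

By the necklace-counting formula, N_5(6) = (1/6) Σ_{d|6} μ(6/d)·5^d.
Divisors of 6: 1, 2, 3, 6; μ(6/d) for each: 1, -1, -1, 1.
Σ = 5^1 − 5^2 − 5^3 + 5^6 = 15480.
N = 15480/6 = 2580.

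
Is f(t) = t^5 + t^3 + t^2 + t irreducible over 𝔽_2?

Check for roots in 𝔽_2: f(0) = 0 → root; f(1) = 0 → root.
f(0) = 0, so (t) divides f(t); f is reducible.

No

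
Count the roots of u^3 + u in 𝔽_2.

2

Write h(u) = u^3 + u.
Evaluate at each of the 2 elements of 𝔽_2:
h(0) = 0 → root; h(1) = 0 → root.
Roots: {0, 1}.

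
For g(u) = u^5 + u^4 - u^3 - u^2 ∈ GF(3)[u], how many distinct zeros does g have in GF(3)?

3

Evaluate at each of the 3 elements of GF(3):
g(0) = 0 → root; g(1) = 0 → root; g(2) = 0 → root.
Roots: {0, 1, 2}.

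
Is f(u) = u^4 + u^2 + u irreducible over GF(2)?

Check for roots in GF(2): f(0) = 0 → root; f(1) = 1.
f(0) = 0, so (u) divides f(u); f is reducible.

No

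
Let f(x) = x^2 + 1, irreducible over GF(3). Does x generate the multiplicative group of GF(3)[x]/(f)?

No

|GF(3^2)^×| = 3^2 − 1 = 8. Prime factorization: 8 = 2^3.
f is primitive ⇔ x has order 8 in GF(3)[x]/(f), i.e. x^(8/q) ≠ 1 for each prime q | 8.
x^(4) mod f = 1
Since x^(4) = 1, the order of x divides 4 < 8; not primitive.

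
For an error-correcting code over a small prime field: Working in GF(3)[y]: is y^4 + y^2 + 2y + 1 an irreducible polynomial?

Write h(y) = y^4 + y^2 + 2y + 1.
Check for roots in GF(3): h(0) = 1; h(1) = 2; h(2) = 1.
No roots, so no linear factors.
Monic irreducibles of degree 2 over GF(3): y^2 + 1, y^2 + y + 2, y^2 + 2y + 2.
None of them divide h (all give nonzero remainder).
No irreducible factor of degree ≤ 2 exists, so h is irreducible over GF(3).

Yes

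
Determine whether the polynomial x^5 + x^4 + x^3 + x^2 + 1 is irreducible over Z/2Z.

Write g(x) = x^5 + x^4 + x^3 + x^2 + 1.
Check for roots in Z/2Z: g(0) = 1; g(1) = 1.
No roots, so no linear factors.
Monic irreducibles of degree 2 over GF(2): x^2 + x + 1.
None of them divide g (all give nonzero remainder).
No irreducible factor of degree ≤ 2 exists, so g is irreducible over GF(2).

Yes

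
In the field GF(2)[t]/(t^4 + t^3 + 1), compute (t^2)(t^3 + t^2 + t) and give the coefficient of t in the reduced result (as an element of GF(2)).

Multiply in GF(2)[t]: (t^2)·(t^3 + t^2 + t) = t^5 + t^4 + t^3.
Reduce using t^4 ≡ t^3 + 1 (mod t^4 + t^3 + 1).
Reduced: t^3 + t.

1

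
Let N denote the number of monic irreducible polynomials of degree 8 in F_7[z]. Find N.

720300

Gauss's count: N_{7}(8) = (1/8) Σ_{d|8} μ(8/d)·7^d.
Divisors of 8: 1, 2, 4, 8; μ(8/d) for each: 0, 0, -1, 1.
Σ = − 7^4 + 7^8 = 5762400.
N = 5762400/8 = 720300.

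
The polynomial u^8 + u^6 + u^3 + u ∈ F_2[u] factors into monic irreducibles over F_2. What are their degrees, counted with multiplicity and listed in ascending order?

Write h(u) = u^8 + u^6 + u^3 + u.
Roots in F_2: h(0) = 0 → root; h(1) = 0 → root.
Linear factors from roots: (u), (u + 1).
Complete factorization: h(u) = (u)·(u + 1)^3·(u^4 + u^3 + u^2 + u + 1).
Factor degrees with multiplicity: 1 + 1 + 1 + 1 + 4 = 8.

1, 1, 1, 1, 4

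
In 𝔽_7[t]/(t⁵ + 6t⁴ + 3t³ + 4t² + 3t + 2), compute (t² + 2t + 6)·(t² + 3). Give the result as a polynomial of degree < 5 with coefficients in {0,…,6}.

t^4 + 2t^3 + 2t^2 + 6t + 4

Multiply in 𝔽_7[t]: (t² + 2t + 6)·(t² + 3) = t⁴ + 2t³ + 2t² + 6t + 4.
Reduced: t⁴ + 2t³ + 2t² + 6t + 4.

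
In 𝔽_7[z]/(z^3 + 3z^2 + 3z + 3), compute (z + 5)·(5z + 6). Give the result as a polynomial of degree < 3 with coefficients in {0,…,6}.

Multiply in 𝔽_7[z]: (z + 5)·(5z + 6) = 5z^2 + 3z + 2.
Reduced: 5z^2 + 3z + 2.

5z^2 + 3z + 2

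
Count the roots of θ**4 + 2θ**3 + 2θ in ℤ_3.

Write P(θ) = θ**4 + 2θ**3 + 2θ.
Evaluate at each of the 3 elements of ℤ_3:
P(0) = 0 → root; P(1) = 2; P(2) = 0 → root.
Roots: {0, 2}.

2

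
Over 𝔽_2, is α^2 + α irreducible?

No

Write h(α) = α^2 + α.
Check for roots in 𝔽_2: h(0) = 0 → root; h(1) = 0 → root.
h(0) = 0, so (α) divides h(α); h is reducible.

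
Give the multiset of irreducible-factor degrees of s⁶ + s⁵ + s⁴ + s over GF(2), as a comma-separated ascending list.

1, 1, 1, 3

Write f(s) = s⁶ + s⁵ + s⁴ + s.
Roots in GF(2): f(0) = 0 → root; f(1) = 0 → root.
Linear factors from roots: (s), (s + 1).
Complete factorization: f(s) = (s)·(s + 1)^2·(s³ + s² + 1).
Factor degrees with multiplicity: 1 + 1 + 1 + 3 = 6.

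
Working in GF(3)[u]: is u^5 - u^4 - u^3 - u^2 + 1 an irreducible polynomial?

Yes

Write P(u) = u^5 - u^4 - u^3 - u^2 + 1.
Check for roots in GF(3): P(0) = 1; P(1) = 2; P(2) = 2.
No roots, so no linear factors.
Monic irreducibles of degree 2 over GF(3): u^2 + 1, u^2 + u - 1, u^2 - u - 1.
None of them divide P (all give nonzero remainder).
No irreducible factor of degree ≤ 2 exists, so P is irreducible over GF(3).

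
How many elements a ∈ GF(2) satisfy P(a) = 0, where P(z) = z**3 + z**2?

Evaluate at each of the 2 elements of GF(2):
P(0) = 0 → root; P(1) = 0 → root.
Roots: {0, 1}.

2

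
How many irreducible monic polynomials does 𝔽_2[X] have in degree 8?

30

x^(2^8) − x is the product of all monic irreducibles of degree dividing 8; Möbius inversion gives N = (1/8) Σ μ(8/d)·2^d.
Divisors of 8: 1, 2, 4, 8; μ(8/d) for each: 0, 0, -1, 1.
Σ = − 2^4 + 2^8 = 240.
N = 240/8 = 30.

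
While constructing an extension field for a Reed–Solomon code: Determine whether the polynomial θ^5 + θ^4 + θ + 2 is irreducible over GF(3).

Write g(θ) = θ^5 + θ^4 + θ + 2.
Check for roots in GF(3): g(0) = 2; g(1) = 2; g(2) = 1.
No roots, so no linear factors.
Monic irreducibles of degree 2 over GF(3): θ^2 + 1, θ^2 + θ + 2, θ^2 + 2θ + 2.
None of them divide g (all give nonzero remainder).
No irreducible factor of degree ≤ 2 exists, so g is irreducible over GF(3).

Yes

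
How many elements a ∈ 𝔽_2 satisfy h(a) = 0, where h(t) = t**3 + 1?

1

Evaluate at each of the 2 elements of 𝔽_2:
h(0) = 1; h(1) = 0 → root.
Roots: {1}.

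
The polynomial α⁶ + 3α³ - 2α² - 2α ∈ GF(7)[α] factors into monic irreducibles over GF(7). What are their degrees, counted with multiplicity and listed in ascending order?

1, 1, 2, 2

Write h(α) = α⁶ + 3α³ - 2α² - 2α.
Linear factors from roots: (α), (α - 1).
Complete factorization: h(α) = (α)·(α - 1)·(α² - 3)·(α² + α - 3).
Factor degrees with multiplicity: 1 + 1 + 2 + 2 = 6.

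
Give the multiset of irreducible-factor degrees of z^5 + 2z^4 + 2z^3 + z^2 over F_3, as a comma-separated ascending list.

1, 1, 1, 1, 1

Write h(z) = z^5 + 2z^4 + 2z^3 + z^2.
Roots in F_3: h(0) = 0 → root; h(1) = 0 → root; h(2) = 0 → root.
Linear factors from roots: (z), (z + 2), (z + 1).
Complete factorization: h(z) = (z + 1)·(z)^2·(z + 2)^2.
Factor degrees with multiplicity: 1 + 1 + 1 + 1 + 1 = 5.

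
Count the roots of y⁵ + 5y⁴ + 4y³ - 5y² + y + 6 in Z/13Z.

5

Write f(y) = y⁵ + 5y⁴ + 4y³ - 5y² + y + 6.
Evaluate at each of the 13 elements of Z/13Z:
f(0) = 6; f(1) = 12; f(2) = 2; f(3) = 5; f(4) = 7; f(5) = 6; f(6) = 2; f(7) = 0 → root; f(8) = 0 → root; f(9) = 0 → root; f(10) = 12; f(11) = 0 → root; f(12) = 0 → root.
Roots: {7, 8, 9, 11, 12}.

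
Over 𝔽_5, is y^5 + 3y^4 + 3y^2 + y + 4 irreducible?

Write m(y) = y^5 + 3y^4 + 3y^2 + y + 4.
Check for roots in 𝔽_5: m(0) = 4; m(1) = 2; m(2) = 3; m(3) = 0 → root; m(4) = 3.
m(3) = 0, so (y − 3) divides m(y); m is reducible.

No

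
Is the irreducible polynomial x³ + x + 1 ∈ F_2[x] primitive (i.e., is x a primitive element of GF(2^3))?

Write f(x) = x³ + x + 1.
|GF(2^3)^×| = 2^3 − 1 = 7. Prime factorization: 7 = 7.
f is primitive ⇔ x has order 7 in GF(2)[x]/(f), i.e. x^(7/q) ≠ 1 for each prime q | 7.
x^(1) mod f = x.
None equal 1, so x has full order 7; f is primitive.

Yes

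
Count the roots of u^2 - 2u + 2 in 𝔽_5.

2

Write h(u) = u^2 - 2u + 2.
Evaluate at each of the 5 elements of 𝔽_5:
h(0) = 2; h(1) = 1; h(2) = 2; h(3) = 0 → root; h(4) = 0 → root.
Roots: {3, 4}.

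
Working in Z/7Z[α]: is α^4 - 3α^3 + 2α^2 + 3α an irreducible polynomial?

No

Write h(α) = α^4 - 3α^3 + 2α^2 + 3α.
Check for roots in Z/7Z: h(0) = 0 → root; h(1) = 3; h(2) = 6; h(3) = 6; h(4) = 3; h(5) = 0 → root; h(6) = 3.
h(0) = 0, so (α) divides h(α); h is reducible.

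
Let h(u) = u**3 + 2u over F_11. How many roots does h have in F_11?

Evaluate at each of the 11 elements of F_11:
h(0) = 0 → root; h(1) = 3; h(2) = 1; h(3) = 0 → root; h(4) = 6; h(5) = 3; h(6) = 8; h(7) = 5; h(8) = 0 → root; h(9) = 10; h(10) = 8.
Roots: {0, 3, 8}.

3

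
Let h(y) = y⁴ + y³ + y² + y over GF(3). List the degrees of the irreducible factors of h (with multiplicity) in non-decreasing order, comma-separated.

1, 1, 2

Roots in GF(3): h(0) = 0 → root; h(1) = 1; h(2) = 0 → root.
Linear factors from roots: (y), (y + 1).
Complete factorization: h(y) = (y)·(y + 1)·(y² + 1).
Factor degrees with multiplicity: 1 + 1 + 2 = 4.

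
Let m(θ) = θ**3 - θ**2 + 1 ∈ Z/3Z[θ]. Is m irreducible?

Yes

Check for roots in Z/3Z: m(0) = 1; m(1) = 1; m(2) = 2.
No roots. A degree-3 polynomial over a field with no linear factor is irreducible.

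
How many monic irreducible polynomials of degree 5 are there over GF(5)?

624

Gauss's count: N_{5}(5) = (1/5) Σ_{d|5} μ(5/d)·5^d.
Divisors of 5: 1, 5; μ(5/d) for each: -1, 1.
Σ = − 5^1 + 5^5 = 3120.
N = 3120/5 = 624.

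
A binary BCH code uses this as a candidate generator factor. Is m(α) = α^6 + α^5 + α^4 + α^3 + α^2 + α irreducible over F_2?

No

Check for roots in F_2: m(0) = 0 → root; m(1) = 0 → root.
m(0) = 0, so (α) divides m(α); m is reducible.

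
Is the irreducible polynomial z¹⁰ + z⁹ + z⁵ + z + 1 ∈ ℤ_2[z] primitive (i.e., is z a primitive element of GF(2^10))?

No

Write f(z) = z¹⁰ + z⁹ + z⁵ + z + 1.
|GF(2^10)^×| = 2^10 − 1 = 1023. Prime factorization: 1023 = 3·11·31.
f is primitive ⇔ z has order 1023 in GF(2)[z]/(f), i.e. z^(1023/q) ≠ 1 for each prime q | 1023.
z^(341) mod f = z⁹ + z⁶ + z⁵ + z² + 1.
z^(93) mod f = z⁸ + z² + z + 1.
z^(33) mod f = 1
Since z^(33) = 1, the order of z divides 33 < 1023; not primitive.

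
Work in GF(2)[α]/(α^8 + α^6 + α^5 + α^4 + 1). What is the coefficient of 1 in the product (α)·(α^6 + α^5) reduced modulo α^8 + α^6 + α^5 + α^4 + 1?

0

Multiply in GF(2)[α]: (α)·(α^6 + α^5) = α^7 + α^6.
Reduced: α^7 + α^6.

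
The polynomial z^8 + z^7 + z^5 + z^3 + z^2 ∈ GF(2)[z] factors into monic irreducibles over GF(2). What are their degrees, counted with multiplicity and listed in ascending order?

Write f(z) = z^8 + z^7 + z^5 + z^3 + z^2.
Roots in GF(2): f(0) = 0 → root; f(1) = 1.
Linear factors from roots: (z).
Complete factorization: f(z) = (z)^2·(z^2 + z + 1)^3.
Factor degrees with multiplicity: 1 + 1 + 2 + 2 + 2 = 8.

1, 1, 2, 2, 2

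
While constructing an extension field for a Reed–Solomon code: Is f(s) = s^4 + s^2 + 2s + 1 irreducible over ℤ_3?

Check for roots in ℤ_3: f(0) = 1; f(1) = 2; f(2) = 1.
No roots, so no linear factors.
Monic irreducibles of degree 2 over GF(3): s^2 + 1, s^2 + s + 2, s^2 + 2s + 2.
None of them divide f (all give nonzero remainder).
No irreducible factor of degree ≤ 2 exists, so f is irreducible over GF(3).

Yes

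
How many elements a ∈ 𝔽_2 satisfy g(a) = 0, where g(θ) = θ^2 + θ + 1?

0

Evaluate at each of the 2 elements of 𝔽_2:
g(0) = 1; g(1) = 1.
No element is a root.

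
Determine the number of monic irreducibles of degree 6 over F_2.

9

The number of monic irreducibles of degree 6 over GF(2) is (1/6)·Σ_{d∣6} μ(6/d) 2^d.
Divisors of 6: 1, 2, 3, 6; μ(6/d) for each: 1, -1, -1, 1.
Σ = 2^1 − 2^2 − 2^3 + 2^6 = 54.
N = 54/6 = 9.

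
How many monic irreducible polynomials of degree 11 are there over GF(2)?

186

x^(2^11) − x is the product of all monic irreducibles of degree dividing 11; Möbius inversion gives N = (1/11) Σ μ(11/d)·2^d.
Divisors of 11: 1, 11; μ(11/d) for each: -1, 1.
Σ = − 2^1 + 2^11 = 2046.
N = 2046/11 = 186.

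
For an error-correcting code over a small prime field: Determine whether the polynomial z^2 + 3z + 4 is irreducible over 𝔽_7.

Write f(z) = z^2 + 3z + 4.
Check for roots in 𝔽_7: f(0) = 4; f(1) = 1; f(2) = 0 → root; f(3) = 1; f(4) = 4; f(5) = 2; f(6) = 2.
f(2) = 0, so (z − 2) divides f(z); f is reducible.

No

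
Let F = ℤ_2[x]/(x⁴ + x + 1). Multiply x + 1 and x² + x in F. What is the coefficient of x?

Multiply in ℤ_2[x]: (x + 1)·(x² + x) = x³ + x.
Reduced: x³ + x.

1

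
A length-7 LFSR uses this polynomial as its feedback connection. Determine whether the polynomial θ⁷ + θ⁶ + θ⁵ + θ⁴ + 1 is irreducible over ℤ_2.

Yes

Write g(θ) = θ⁷ + θ⁶ + θ⁵ + θ⁴ + 1.
Check for roots in ℤ_2: g(0) = 1; g(1) = 1.
No roots, so no linear factors.
Monic irreducibles of degree 2 over GF(2): θ² + θ + 1.
None of them divide g (all give nonzero remainder).
Monic irreducibles of degree 3 over GF(2): θ³ + θ + 1, θ³ + θ² + 1.
None of them divide g (all give nonzero remainder).
No irreducible factor of degree ≤ 3 exists, so g is irreducible over GF(2).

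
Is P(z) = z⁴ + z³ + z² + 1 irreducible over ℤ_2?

No

Check for roots in ℤ_2: P(0) = 1; P(1) = 0 → root.
P(1) = 0, so (z − 1) divides P(z); P is reducible.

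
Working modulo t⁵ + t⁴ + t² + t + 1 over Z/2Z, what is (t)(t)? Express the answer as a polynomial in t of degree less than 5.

t^2

Multiply in Z/2Z[t]: (t)·(t) = t².
Reduced: t².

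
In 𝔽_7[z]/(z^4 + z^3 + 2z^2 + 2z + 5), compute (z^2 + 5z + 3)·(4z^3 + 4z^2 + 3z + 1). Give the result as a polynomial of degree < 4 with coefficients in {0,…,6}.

z^2 + 3z + 1

Multiply in 𝔽_7[z]: (z^2 + 5z + 3)·(4z^3 + 4z^2 + 3z + 1) = 4z^5 + 3z^4 + 3.
Reduce using z^4 ≡ 6z^3 + 5z^2 + 5z + 2 (mod z^4 + z^3 + 2z^2 + 2z + 5).
Reduced: z^2 + 3z + 1.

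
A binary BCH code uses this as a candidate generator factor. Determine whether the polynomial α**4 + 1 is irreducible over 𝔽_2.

No

Write h(α) = α**4 + 1.
Check for roots in 𝔽_2: h(0) = 1; h(1) = 0 → root.
h(1) = 0, so (α − 1) divides h(α); h is reducible.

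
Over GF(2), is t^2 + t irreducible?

No

Write m(t) = t^2 + t.
Check for roots in GF(2): m(0) = 0 → root; m(1) = 0 → root.
m(0) = 0, so (t) divides m(t); m is reducible.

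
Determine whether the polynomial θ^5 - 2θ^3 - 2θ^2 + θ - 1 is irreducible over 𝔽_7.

Yes

Write f(θ) = θ^5 - 2θ^3 - 2θ^2 + θ - 1.
Check for roots in 𝔽_7: f(0) = 6; f(1) = 4; f(2) = 2; f(3) = 5; f(4) = 6; f(5) = 1; f(6) = 4.
No roots, so no linear factors.
Degree-2 irreducible divisors: test the 21 monic irreducibles of degree 2 over GF(7).
None of them divide f (all give nonzero remainder).
No irreducible factor of degree ≤ 2 exists, so f is irreducible over GF(7).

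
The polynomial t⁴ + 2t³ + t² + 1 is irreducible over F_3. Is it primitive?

Write f(t) = t⁴ + 2t³ + t² + 1.
|GF(3^4)^×| = 3^4 − 1 = 80. Prime factorization: 80 = 2^4·5.
f is primitive ⇔ t has order 80 in GF(3)[t]/(f), i.e. t^(80/q) ≠ 1 for each prime q | 80.
t^(40) mod f = 1
t^(16) mod f = t³ + t² + 2t.
Since t^(40) = 1, the order of t divides 40 < 80; not primitive.

No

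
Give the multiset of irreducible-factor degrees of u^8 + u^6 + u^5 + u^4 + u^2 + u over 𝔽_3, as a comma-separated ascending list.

Write f(u) = u^8 + u^6 + u^5 + u^4 + u^2 + u.
Roots in 𝔽_3: f(0) = 0 → root; f(1) = 0 → root; f(2) = 2.
Linear factors from roots: (u), (u + 2).
Complete factorization: f(u) = (u)·(u + 2)·(u^2 + 2u + 2)·(u^2 + u + 2)^2.
Factor degrees with multiplicity: 1 + 1 + 2 + 2 + 2 = 8.

1, 1, 2, 2, 2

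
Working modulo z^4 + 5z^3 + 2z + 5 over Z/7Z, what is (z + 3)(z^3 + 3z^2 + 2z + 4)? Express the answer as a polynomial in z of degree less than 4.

z^3 + 4z^2 + z

Multiply in Z/7Z[z]: (z + 3)·(z^3 + 3z^2 + 2z + 4) = z^4 + 6z^3 + 4z^2 + 3z + 5.
Reduce using z^4 ≡ 2z^3 + 5z + 2 (mod z^4 + 5z^3 + 2z + 5).
Reduced: z^3 + 4z^2 + z.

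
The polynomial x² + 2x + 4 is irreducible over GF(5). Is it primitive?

No

Write f(x) = x² + 2x + 4.
|GF(5^2)^×| = 5^2 − 1 = 24. Prime factorization: 24 = 2^3·3.
f is primitive ⇔ x has order 24 in GF(5)[x]/(f), i.e. x^(24/q) ≠ 1 for each prime q | 24.
x^(12) mod f = 1
x^(8) mod f = 2x + 4.
Since x^(12) = 1, the order of x divides 12 < 24; not primitive.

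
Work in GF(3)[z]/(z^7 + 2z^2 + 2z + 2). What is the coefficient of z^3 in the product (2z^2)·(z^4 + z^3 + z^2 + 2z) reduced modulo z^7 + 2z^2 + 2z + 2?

Multiply in GF(3)[z]: (2z^2)·(z^4 + z^3 + z^2 + 2z) = 2z^6 + 2z^5 + 2z^4 + z^3.
Reduced: 2z^6 + 2z^5 + 2z^4 + z^3.

1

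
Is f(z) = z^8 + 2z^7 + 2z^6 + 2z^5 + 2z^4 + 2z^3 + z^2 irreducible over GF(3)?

No

Check for roots in GF(3): f(0) = 0 → root; f(1) = 0 → root; f(2) = 0 → root.
f(0) = 0, so (z) divides f(z); f is reducible.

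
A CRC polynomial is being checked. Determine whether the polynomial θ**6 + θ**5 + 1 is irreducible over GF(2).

Write h(θ) = θ**6 + θ**5 + 1.
Check for roots in GF(2): h(0) = 1; h(1) = 1.
No roots, so no linear factors.
Monic irreducibles of degree 2 over GF(2): θ**2 + θ + 1.
None of them divide h (all give nonzero remainder).
Monic irreducibles of degree 3 over GF(2): θ**3 + θ + 1, θ**3 + θ**2 + 1.
None of them divide h (all give nonzero remainder).
No irreducible factor of degree ≤ 3 exists, so h is irreducible over GF(2).

Yes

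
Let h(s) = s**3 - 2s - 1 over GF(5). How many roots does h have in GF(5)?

2

Evaluate at each of the 5 elements of GF(5):
h(0) = 4; h(1) = 3; h(2) = 3; h(3) = 0 → root; h(4) = 0 → root.
Roots: {3, 4}.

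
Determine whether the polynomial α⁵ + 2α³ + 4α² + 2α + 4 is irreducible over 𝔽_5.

Write h(α) = α⁵ + 2α³ + 4α² + 2α + 4.
Check for roots in 𝔽_5: h(0) = 4; h(1) = 3; h(2) = 2; h(3) = 3; h(4) = 3.
No roots, so no linear factors.
Degree-2 irreducible divisors: test the 10 monic irreducibles of degree 2 over GF(5).
None of them divide h (all give nonzero remainder).
No irreducible factor of degree ≤ 2 exists, so h is irreducible over GF(5).

Yes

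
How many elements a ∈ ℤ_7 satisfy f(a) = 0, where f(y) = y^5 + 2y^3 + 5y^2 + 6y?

2

Evaluate at each of the 7 elements of ℤ_7:
f(0) = 0 → root; f(1) = 0 → root; f(2) = 3; f(3) = 3; f(4) = 3; f(5) = 2; f(6) = 3.
Roots: {0, 1}.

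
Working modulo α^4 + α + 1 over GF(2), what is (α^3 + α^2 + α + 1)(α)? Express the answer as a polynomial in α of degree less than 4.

α^3 + α^2 + 1

Multiply in GF(2)[α]: (α^3 + α^2 + α + 1)·(α) = α^4 + α^3 + α^2 + α.
Reduce using α^4 ≡ α + 1 (mod α^4 + α + 1).
Reduced: α^3 + α^2 + 1.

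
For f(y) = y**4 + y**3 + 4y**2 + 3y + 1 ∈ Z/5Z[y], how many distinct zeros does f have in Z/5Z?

Evaluate at each of the 5 elements of Z/5Z:
f(0) = 1; f(1) = 0 → root; f(2) = 2; f(3) = 4; f(4) = 2.
Roots: {1}.

1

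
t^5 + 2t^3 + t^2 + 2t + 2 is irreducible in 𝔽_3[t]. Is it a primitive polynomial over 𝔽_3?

No

Write f(t) = t^5 + 2t^3 + t^2 + 2t + 2.
|GF(3^5)^×| = 3^5 − 1 = 242. Prime factorization: 242 = 2·11^2.
f is primitive ⇔ t has order 242 in GF(3)[t]/(f), i.e. t^(242/q) ≠ 1 for each prime q | 242.
t^(121) mod f = 1
t^(22) mod f = 1
Since t^(121) = 1, the order of t divides 121 < 242; not primitive.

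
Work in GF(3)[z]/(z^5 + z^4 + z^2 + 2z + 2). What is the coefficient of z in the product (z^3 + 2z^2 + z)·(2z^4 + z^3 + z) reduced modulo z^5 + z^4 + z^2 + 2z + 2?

1

Multiply in GF(3)[z]: (z^3 + 2z^2 + z)·(2z^4 + z^3 + z) = 2z^7 + 2z^6 + z^5 + 2z^4 + 2z^3 + z^2.
Reduce using z^5 ≡ 2z^4 + 2z^2 + z + 1 (mod z^5 + z^4 + z^2 + 2z + 2).
Reduced: 2z^4 + z^3 + 2z^2 + z + 1.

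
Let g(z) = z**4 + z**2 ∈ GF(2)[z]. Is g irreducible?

Check for roots in GF(2): g(0) = 0 → root; g(1) = 0 → root.
g(0) = 0, so (z) divides g(z); g is reducible.

No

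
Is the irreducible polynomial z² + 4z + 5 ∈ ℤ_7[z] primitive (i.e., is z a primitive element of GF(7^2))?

Yes

Write f(z) = z² + 4z + 5.
|GF(7^2)^×| = 7^2 − 1 = 48. Prime factorization: 48 = 2^4·3.
f is primitive ⇔ z has order 48 in GF(7)[z]/(f), i.e. z^(48/q) ≠ 1 for each prime q | 48.
z^(24) mod f = 6.
z^(16) mod f = 4.
None equal 1, so z has full order 48; f is primitive.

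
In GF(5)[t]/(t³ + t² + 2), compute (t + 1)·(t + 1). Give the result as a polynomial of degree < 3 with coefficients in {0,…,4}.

t^2 + 2t + 1

Multiply in GF(5)[t]: (t + 1)·(t + 1) = t² + 2t + 1.
Reduced: t² + 2t + 1.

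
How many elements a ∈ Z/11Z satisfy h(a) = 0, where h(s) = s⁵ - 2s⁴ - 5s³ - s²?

4

Evaluate at each of the 11 elements of Z/11Z:
h(0) = 0 → root; h(1) = 4; h(2) = 0 → root; h(3) = 3; h(4) = 0 → root; h(5) = 4; h(6) = 9; h(7) = 0 → root; h(8) = 7; h(9) = 5; h(10) = 1.
Roots: {0, 2, 4, 7}.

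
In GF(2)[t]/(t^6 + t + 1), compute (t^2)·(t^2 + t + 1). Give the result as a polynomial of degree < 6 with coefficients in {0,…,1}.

t^4 + t^3 + t^2

Multiply in GF(2)[t]: (t^2)·(t^2 + t + 1) = t^4 + t^3 + t^2.
Reduced: t^4 + t^3 + t^2.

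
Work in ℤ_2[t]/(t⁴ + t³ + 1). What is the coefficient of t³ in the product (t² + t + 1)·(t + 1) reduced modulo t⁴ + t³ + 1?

1

Multiply in ℤ_2[t]: (t² + t + 1)·(t + 1) = t³ + 1.
Reduced: t³ + 1.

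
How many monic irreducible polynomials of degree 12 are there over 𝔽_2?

335

x^(2^12) − x is the product of all monic irreducibles of degree dividing 12; Möbius inversion gives N = (1/12) Σ μ(12/d)·2^d.
Divisors of 12: 1, 2, 3, 4, 6, 12; μ(12/d) for each: 0, 1, 0, -1, -1, 1.
Σ = 2^2 − 2^4 − 2^6 + 2^12 = 4020.
N = 4020/12 = 335.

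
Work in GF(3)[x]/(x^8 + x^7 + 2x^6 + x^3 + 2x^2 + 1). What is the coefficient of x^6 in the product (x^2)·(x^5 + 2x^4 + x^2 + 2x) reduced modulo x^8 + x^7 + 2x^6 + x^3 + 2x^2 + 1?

Multiply in GF(3)[x]: (x^2)·(x^5 + 2x^4 + x^2 + 2x) = x^7 + 2x^6 + x^4 + 2x^3.
Reduced: x^7 + 2x^6 + x^4 + 2x^3.

2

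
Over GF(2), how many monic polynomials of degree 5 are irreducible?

6

By the necklace-counting formula, N_2(5) = (1/5) Σ_{d|5} μ(5/d)·2^d.
Divisors of 5: 1, 5; μ(5/d) for each: -1, 1.
Σ = − 2^1 + 2^5 = 30.
N = 30/5 = 6.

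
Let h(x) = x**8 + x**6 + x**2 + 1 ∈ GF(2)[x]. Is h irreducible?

No

Check for roots in GF(2): h(0) = 1; h(1) = 0 → root.
h(1) = 0, so (x − 1) divides h(x); h is reducible.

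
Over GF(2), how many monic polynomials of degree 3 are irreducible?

Gauss's count: N_{2}(3) = (1/3) Σ_{d|3} μ(3/d)·2^d.
Divisors of 3: 1, 3; μ(3/d) for each: -1, 1.
Σ = − 2^1 + 2^3 = 6.
N = 6/3 = 2.

2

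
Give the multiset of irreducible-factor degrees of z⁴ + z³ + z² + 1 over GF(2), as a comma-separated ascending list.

Write f(z) = z⁴ + z³ + z² + 1.
Roots in GF(2): f(0) = 1; f(1) = 0 → root.
Linear factors from roots: (z + 1).
Complete factorization: f(z) = (z + 1)·(z³ + z + 1).
Factor degrees with multiplicity: 1 + 3 = 4.

1, 3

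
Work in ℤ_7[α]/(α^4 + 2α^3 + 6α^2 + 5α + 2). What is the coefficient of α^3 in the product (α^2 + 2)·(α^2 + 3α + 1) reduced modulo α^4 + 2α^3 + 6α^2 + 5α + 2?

Multiply in ℤ_7[α]: (α^2 + 2)·(α^2 + 3α + 1) = α^4 + 3α^3 + 3α^2 + 6α + 2.
Reduce using α^4 ≡ 5α^3 + α^2 + 2α + 5 (mod α^4 + 2α^3 + 6α^2 + 5α + 2).
Reduced: α^3 + 4α^2 + α.

1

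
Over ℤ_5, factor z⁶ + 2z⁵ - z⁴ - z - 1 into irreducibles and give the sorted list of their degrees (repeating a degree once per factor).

1, 1, 4

Write g(z) = z⁶ + 2z⁵ - z⁴ - z - 1.
Roots in ℤ_5: g(0) = 4; g(1) = 0 → root; g(2) = 4; g(3) = 0 → root; g(4) = 3.
Linear factors from roots: (z - 1), (z + 2).
Complete factorization: g(z) = (z + 2)·(z - 1)·(z⁴ + z³ + 2z - 2).
Factor degrees with multiplicity: 1 + 1 + 4 = 6.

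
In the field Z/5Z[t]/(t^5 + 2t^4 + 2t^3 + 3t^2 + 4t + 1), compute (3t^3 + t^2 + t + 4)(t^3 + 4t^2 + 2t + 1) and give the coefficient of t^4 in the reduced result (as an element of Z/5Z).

Multiply in Z/5Z[t]: (3t^3 + t^2 + t + 4)·(t^3 + 4t^2 + 2t + 1) = 3t^6 + 3t^5 + t^4 + 3t^3 + 4t^2 + 4t + 4.
Reduce using t^5 ≡ 3t^4 + 3t^3 + 2t^2 + t + 4 (mod t^5 + 2t^4 + 2t^3 + 3t^2 + 4t + 1).
Reduced: t^4 + t^2 + 3t + 2.

1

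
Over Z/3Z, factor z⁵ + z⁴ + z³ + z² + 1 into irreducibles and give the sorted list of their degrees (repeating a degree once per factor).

2, 3

Write f(z) = z⁵ + z⁴ + z³ + z² + 1.
Roots in Z/3Z: f(0) = 1; f(1) = 2; f(2) = 1.
Complete factorization: f(z) = (z² + z - 1)·(z³ - z - 1).
Factor degrees with multiplicity: 2 + 3 = 5.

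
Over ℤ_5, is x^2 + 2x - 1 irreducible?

Write g(x) = x^2 + 2x - 1.
Check for roots in ℤ_5: g(0) = 4; g(1) = 2; g(2) = 2; g(3) = 4; g(4) = 3.
No roots. A degree-2 polynomial over a field with no linear factor is irreducible.

Yes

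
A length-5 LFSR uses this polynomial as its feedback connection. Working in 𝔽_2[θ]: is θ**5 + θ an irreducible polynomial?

Write g(θ) = θ**5 + θ.
Check for roots in 𝔽_2: g(0) = 0 → root; g(1) = 0 → root.
g(0) = 0, so (θ) divides g(θ); g is reducible.

No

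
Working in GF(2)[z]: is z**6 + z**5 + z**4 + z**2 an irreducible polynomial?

Write g(z) = z**6 + z**5 + z**4 + z**2.
Check for roots in GF(2): g(0) = 0 → root; g(1) = 0 → root.
g(0) = 0, so (z) divides g(z); g is reducible.

No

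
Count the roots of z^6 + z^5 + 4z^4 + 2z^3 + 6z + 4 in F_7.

3

Write P(z) = z^6 + z^5 + 4z^4 + 2z^3 + 6z + 4.
Evaluate at each of the 7 elements of F_7:
P(0) = 4; P(1) = 4; P(2) = 3; P(3) = 0 → root; P(4) = 0 → root; P(5) = 2; P(6) = 0 → root.
Roots: {3, 4, 6}.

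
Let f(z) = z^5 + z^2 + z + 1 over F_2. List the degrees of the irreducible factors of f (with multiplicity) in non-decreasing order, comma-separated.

Roots in F_2: f(0) = 1; f(1) = 0 → root.
Linear factors from roots: (z + 1).
Complete factorization: f(z) = (z + 1)^2·(z^3 + z + 1).
Factor degrees with multiplicity: 1 + 1 + 3 = 5.

1, 1, 3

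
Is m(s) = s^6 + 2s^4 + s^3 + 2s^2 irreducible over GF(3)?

Check for roots in GF(3): m(0) = 0 → root; m(1) = 0 → root; m(2) = 1.
m(0) = 0, so (s) divides m(s); m is reducible.

No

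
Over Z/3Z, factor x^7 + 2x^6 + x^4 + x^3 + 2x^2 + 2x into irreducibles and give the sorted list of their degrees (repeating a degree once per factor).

1, 1, 2, 3

Write g(x) = x^7 + 2x^6 + x^4 + x^3 + 2x^2 + 2x.
Roots in Z/3Z: g(0) = 0 → root; g(1) = 0 → root; g(2) = 1.
Linear factors from roots: (x), (x + 2).
Complete factorization: g(x) = (x)·(x + 2)·(x^2 + 1)·(x^3 + 2x + 1).
Factor degrees with multiplicity: 1 + 1 + 2 + 3 = 7.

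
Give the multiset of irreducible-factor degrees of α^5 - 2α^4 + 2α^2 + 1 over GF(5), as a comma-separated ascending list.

1, 1, 3

Write f(α) = α^5 - 2α^4 + 2α^2 + 1.
Roots in GF(5): f(0) = 1; f(1) = 2; f(2) = 4; f(3) = 0 → root; f(4) = 0 → root.
Linear factors from roots: (α + 2), (α + 1).
Complete factorization: f(α) = (α + 1)·(α + 2)·(α^3 - 2α - 2).
Factor degrees with multiplicity: 1 + 1 + 3 = 5.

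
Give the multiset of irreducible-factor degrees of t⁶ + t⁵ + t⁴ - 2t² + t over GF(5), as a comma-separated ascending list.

Write g(t) = t⁶ + t⁵ + t⁴ - 2t² + t.
Roots in GF(5): g(0) = 0 → root; g(1) = 2; g(2) = 1; g(3) = 3; g(4) = 3.
Linear factors from roots: (t).
Complete factorization: g(t) = (t)·(t² + 2)·(t³ + t² - t - 2).
Factor degrees with multiplicity: 1 + 2 + 3 = 6.

1, 2, 3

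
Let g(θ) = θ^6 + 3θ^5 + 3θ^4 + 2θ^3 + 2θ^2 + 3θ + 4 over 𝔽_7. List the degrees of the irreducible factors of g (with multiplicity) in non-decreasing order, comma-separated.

Complete factorization: g(θ) = (θ^6 + 3θ^5 + 3θ^4 + 2θ^3 + 2θ^2 + 3θ + 4).
Factor degrees with multiplicity: 6 = 6.

6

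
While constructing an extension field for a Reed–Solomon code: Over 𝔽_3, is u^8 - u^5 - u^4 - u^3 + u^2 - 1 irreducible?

Yes

Write h(u) = u^8 - u^5 - u^4 - u^3 + u^2 - 1.
Check for roots in 𝔽_3: h(0) = 2; h(1) = 1; h(2) = 2.
No roots, so no linear factors.
Monic irreducibles of degree 2 over GF(3): u^2 + 1, u^2 + u - 1, u^2 - u - 1.
None of them divide h (all give nonzero remainder).
Degree-3 irreducible divisors: test the 8 monic irreducibles of degree 3 over GF(3).
None of them divide h (all give nonzero remainder).
Degree-4 irreducible divisors: test the 18 monic irreducibles of degree 4 over GF(3).
None of them divide h (all give nonzero remainder).
No irreducible factor of degree ≤ 4 exists, so h is irreducible over GF(3).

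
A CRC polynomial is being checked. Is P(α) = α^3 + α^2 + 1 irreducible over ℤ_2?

Yes

Check for roots in ℤ_2: P(0) = 1; P(1) = 1.
No roots. A degree-3 polynomial over a field with no linear factor is irreducible.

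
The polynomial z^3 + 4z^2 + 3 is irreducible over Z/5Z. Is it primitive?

Yes

Write f(z) = z^3 + 4z^2 + 3.
|GF(5^3)^×| = 5^3 − 1 = 124. Prime factorization: 124 = 2^2·31.
f is primitive ⇔ z has order 124 in GF(5)[z]/(f), i.e. z^(124/q) ≠ 1 for each prime q | 124.
z^(62) mod f = 4.
z^(4) mod f = z^2 + 2z + 2.
None equal 1, so z has full order 124; f is primitive.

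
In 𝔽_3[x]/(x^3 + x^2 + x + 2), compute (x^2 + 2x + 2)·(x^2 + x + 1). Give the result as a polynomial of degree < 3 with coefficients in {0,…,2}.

2x^2 + 1

Multiply in 𝔽_3[x]: (x^2 + 2x + 2)·(x^2 + x + 1) = x^4 + 2x^2 + x + 2.
Reduce using x^3 ≡ 2x^2 + 2x + 1 (mod x^3 + x^2 + x + 2).
Reduced: 2x^2 + 1.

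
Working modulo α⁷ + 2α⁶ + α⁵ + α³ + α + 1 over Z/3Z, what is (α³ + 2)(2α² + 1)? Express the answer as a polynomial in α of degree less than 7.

Multiply in Z/3Z[α]: (α³ + 2)·(2α² + 1) = 2α⁵ + α³ + α² + 2.
Reduced: 2α⁵ + α³ + α² + 2.

2α^5 + α^3 + α^2 + 2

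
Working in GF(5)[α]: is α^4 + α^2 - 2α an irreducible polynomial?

No

Write P(α) = α^4 + α^2 - 2α.
Check for roots in GF(5): P(0) = 0 → root; P(1) = 0 → root; P(2) = 1; P(3) = 4; P(4) = 4.
P(0) = 0, so (α) divides P(α); P is reducible.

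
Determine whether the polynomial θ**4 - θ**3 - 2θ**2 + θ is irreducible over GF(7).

Write g(θ) = θ**4 - θ**3 - 2θ**2 + θ.
Check for roots in GF(7): g(0) = 0 → root; g(1) = 6; g(2) = 2; g(3) = 4; g(4) = 3; g(5) = 0 → root; g(6) = 6.
g(0) = 0, so (θ) divides g(θ); g is reducible.

No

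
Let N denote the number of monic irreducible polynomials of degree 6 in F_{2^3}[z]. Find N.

The number of monic irreducibles of degree 6 over GF(8) is (1/6)·Σ_{d∣6} μ(6/d) 8^d.
Divisors of 6: 1, 2, 3, 6; μ(6/d) for each: 1, -1, -1, 1.
Σ = 8^1 − 8^2 − 8^3 + 8^6 = 261576.
N = 261576/6 = 43596.

43596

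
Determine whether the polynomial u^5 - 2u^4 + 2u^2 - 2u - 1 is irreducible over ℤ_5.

No

Write h(u) = u^5 - 2u^4 + 2u^2 - 2u - 1.
Check for roots in ℤ_5: h(0) = 4; h(1) = 3; h(2) = 3; h(3) = 2; h(4) = 0 → root.
h(4) = 0, so (u − 4) divides h(u); h is reducible.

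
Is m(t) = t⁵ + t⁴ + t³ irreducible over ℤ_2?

Check for roots in ℤ_2: m(0) = 0 → root; m(1) = 1.
m(0) = 0, so (t) divides m(t); m is reducible.

No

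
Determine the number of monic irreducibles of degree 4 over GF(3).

x^(3^4) − x is the product of all monic irreducibles of degree dividing 4; Möbius inversion gives N = (1/4) Σ μ(4/d)·3^d.
Divisors of 4: 1, 2, 4; μ(4/d) for each: 0, -1, 1.
Σ = − 3^2 + 3^4 = 72.
N = 72/4 = 18.

18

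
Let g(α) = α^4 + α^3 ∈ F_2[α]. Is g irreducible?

No

Check for roots in F_2: g(0) = 0 → root; g(1) = 0 → root.
g(0) = 0, so (α) divides g(α); g is reducible.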